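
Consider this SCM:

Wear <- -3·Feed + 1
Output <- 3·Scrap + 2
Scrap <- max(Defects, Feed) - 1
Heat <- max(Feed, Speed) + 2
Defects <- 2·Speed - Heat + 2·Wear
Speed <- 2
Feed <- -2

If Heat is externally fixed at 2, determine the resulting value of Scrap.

15

The intervention breaks the incoming arrows to Heat: Heat <- max(Feed, Speed) + 2 no longer applies, and Heat = 2.
Wear = -3·Feed + 1  [with Feed=-2]  = 7
Defects = 2·Speed - Heat + 2·Wear  [with Speed=2, Heat=2, Wear=7]  = 16
Scrap = max(Defects, Feed) - 1  [with Defects=16, Feed=-2]  = 15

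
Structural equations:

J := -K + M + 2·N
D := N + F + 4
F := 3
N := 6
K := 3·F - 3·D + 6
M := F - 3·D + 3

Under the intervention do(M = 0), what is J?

Under do(M=0), the mechanism M := F - 3·D + 3 is discarded; M is fixed at 0.
D = N + F + 4  [with N=6, F=3]  = 13
K = 3·F - 3·D + 6  [with F=3, D=13]  = -24
J = -K + M + 2·N  [with K=-24, M=0, N=6]  = 36

36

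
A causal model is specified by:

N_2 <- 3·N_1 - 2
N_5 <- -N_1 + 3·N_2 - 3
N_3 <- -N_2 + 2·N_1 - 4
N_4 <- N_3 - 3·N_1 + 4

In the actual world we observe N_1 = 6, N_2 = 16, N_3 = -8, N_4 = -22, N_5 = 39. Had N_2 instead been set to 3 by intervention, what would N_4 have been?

Under do(N_2=3), the mechanism N_2 <- 3·N_1 - 2 is discarded; N_2 is fixed at 3.
N_3 = -N_2 + 2·N_1 - 4  [with N_2=3, N_1=6]  = 5
N_4 = N_3 - 3·N_1 + 4  [with N_3=5, N_1=6]  = -9

-9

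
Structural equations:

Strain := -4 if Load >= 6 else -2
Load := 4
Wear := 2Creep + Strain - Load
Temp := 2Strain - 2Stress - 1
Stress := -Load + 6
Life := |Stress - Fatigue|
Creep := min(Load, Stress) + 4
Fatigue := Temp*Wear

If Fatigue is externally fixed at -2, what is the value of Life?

4

do(Fatigue=-2) replaces the equation Fatigue := Temp*Wear with the constant Fatigue = -2.
Stress = -Load + 6  [with Load=4]  = 2
Life = |Stress - Fatigue|  [with Stress=2, Fatigue=-2]  = 4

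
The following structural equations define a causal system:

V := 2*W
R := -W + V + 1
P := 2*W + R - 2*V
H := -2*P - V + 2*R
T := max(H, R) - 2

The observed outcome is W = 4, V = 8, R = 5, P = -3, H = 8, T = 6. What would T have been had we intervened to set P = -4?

8

Under do(P=-4), the mechanism P := 2*W + R - 2*V is discarded; P is fixed at -4.
V = 2*W  [with W=4]  = 8
R = -W + V + 1  [with W=4, V=8]  = 5
H = -2*P - V + 2*R  [with P=-4, V=8, R=5]  = 10
T = max(H, R) - 2  [with H=10, R=5]  = 8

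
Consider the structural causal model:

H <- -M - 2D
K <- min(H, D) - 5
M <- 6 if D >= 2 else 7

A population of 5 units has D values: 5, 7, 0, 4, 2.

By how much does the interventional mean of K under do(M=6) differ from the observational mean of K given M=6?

The intervention sets M=6 in all 5 units regardless of D. Recomputing K per unit gives -21, -25, -11, -19, -15; average -18.2.
Conditioning on M=6 selects the 4 unit(s) with D ∈ {5, 7, 4, 2}. Their K values: -21, -25, -19, -15. Mean = -20.
Difference = -18.2 − (-20) = 1.8.

1.8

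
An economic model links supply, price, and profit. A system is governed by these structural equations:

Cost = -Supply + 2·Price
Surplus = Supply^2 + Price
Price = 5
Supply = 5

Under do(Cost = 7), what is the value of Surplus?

The intervention breaks the incoming arrows to Cost: Cost = -Supply + 2·Price no longer applies, and Cost = 7.
Surplus is not downstream of the intervention, so its value is determined by the original equations.
Surplus = Supply^2 + Price  [with Supply=5, Price=5]  = 30

30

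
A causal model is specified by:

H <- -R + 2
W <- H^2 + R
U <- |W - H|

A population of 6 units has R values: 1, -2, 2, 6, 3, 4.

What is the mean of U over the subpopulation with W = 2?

1.5

Observing W=2 restricts to units where W's equation naturally yields 2: R ∈ {1, 2}. In that subpopulation U = 1, 2, mean 1.5.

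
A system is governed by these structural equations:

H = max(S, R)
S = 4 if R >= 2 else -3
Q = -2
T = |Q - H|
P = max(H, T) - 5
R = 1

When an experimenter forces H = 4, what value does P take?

Under do(H=4), the mechanism H = max(S, R) is discarded; H is fixed at 4.
T = |Q - H|  [with Q=-2, H=4]  = 6
P = max(H, T) - 5  [with H=4, T=6]  = 1

1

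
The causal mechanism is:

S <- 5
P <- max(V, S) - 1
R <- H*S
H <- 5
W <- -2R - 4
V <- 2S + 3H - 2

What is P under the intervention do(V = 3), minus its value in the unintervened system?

-18

do(V=3) replaces the equation V <- 2S + 3H - 2 with the constant V = 3.
P = max(V, S) - 1  [with V=3, S=5]  = 4
Without intervention: V = 2S + 3H - 2  [with S=5, H=5]  = 23; P = max(V, S) - 1  [with V=23, S=5]  = 22.
Change = 4 − 22 = -18.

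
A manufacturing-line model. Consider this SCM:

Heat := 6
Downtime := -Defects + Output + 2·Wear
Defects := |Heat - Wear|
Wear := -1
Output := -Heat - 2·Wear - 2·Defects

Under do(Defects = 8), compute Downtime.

do(Defects=8) replaces the equation Defects := |Heat - Wear| with the constant Defects = 8.
Output = -Heat - 2·Wear - 2·Defects  [with Heat=6, Wear=-1, Defects=8]  = -20
Downtime = -Defects + Output + 2·Wear  [with Defects=8, Output=-20, Wear=-1]  = -30

-30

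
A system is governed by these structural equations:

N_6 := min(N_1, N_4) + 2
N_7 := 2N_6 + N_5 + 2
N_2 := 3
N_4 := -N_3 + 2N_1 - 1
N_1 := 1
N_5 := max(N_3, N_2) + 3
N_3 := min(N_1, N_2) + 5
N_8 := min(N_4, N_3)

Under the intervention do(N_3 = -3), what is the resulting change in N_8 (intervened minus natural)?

2

The intervention breaks the incoming arrows to N_3: N_3 := min(N_1, N_2) + 5 no longer applies, and N_3 = -3.
N_4 = -N_3 + 2N_1 - 1  [with N_3=-3, N_1=1]  = 4
N_8 = min(N_4, N_3)  [with N_4=4, N_3=-3]  = -3
Without intervention: N_3 = min(N_1, N_2) + 5  [with N_1=1, N_2=3]  = 6; N_4 = -N_3 + 2N_1 - 1  [with N_3=6, N_1=1]  = -5; N_8 = min(N_4, N_3)  [with N_4=-5, N_3=6]  = -5.
Change = -3 − (-5) = 2.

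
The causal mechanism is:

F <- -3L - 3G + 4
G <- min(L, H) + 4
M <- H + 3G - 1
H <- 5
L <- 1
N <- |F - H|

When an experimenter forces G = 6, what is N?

22

The intervention breaks the incoming arrows to G: G <- min(L, H) + 4 no longer applies, and G = 6.
F = -3L - 3G + 4  [with L=1, G=6]  = -17
N = |F - H|  [with F=-17, H=5]  = 22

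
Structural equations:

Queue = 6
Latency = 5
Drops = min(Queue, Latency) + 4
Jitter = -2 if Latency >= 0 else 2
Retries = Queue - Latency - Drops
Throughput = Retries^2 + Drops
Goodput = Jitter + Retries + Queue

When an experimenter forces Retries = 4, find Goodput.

The intervention breaks the incoming arrows to Retries: Retries = Queue - Latency - Drops no longer applies, and Retries = 4.
Jitter = -2 if Latency >= 0 else 2  [with Latency=5]  = -2
Goodput = Jitter + Retries + Queue  [with Jitter=-2, Retries=4, Queue=6]  = 8

8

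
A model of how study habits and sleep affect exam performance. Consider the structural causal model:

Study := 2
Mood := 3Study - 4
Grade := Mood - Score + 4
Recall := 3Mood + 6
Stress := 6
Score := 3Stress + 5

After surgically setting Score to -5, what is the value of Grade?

The intervention breaks the incoming arrows to Score: Score := 3Stress + 5 no longer applies, and Score = -5.
Mood = 3Study - 4  [with Study=2]  = 2
Grade = Mood - Score + 4  [with Mood=2, Score=-5]  = 11

11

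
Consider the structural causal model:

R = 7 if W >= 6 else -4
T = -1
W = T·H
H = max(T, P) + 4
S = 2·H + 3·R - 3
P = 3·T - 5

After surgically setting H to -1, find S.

The intervention breaks the incoming arrows to H: H = max(T, P) + 4 no longer applies, and H = -1.
W = T·H  [with T=-1, H=-1]  = 1
R = 7 if W >= 6 else -4  [with W=1]  = -4
S = 2·H + 3·R - 3  [with H=-1, R=-4]  = -17

-17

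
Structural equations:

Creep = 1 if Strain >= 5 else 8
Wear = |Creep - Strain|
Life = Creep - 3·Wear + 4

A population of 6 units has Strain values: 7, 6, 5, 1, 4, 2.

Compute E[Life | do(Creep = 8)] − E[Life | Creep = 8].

5.5

Under do(Creep=8), Creep's equation is replaced by Creep=8 for every unit. Per-unit Life: 9, 6, 3, -9, 0, -6. Mean = 0.5.
Conditioning on Creep=8 selects the 3 unit(s) with Strain ∈ {1, 4, 2}. Their Life values: -9, 0, -6. Mean = -5.
Difference = 0.5 − (-5) = 5.5.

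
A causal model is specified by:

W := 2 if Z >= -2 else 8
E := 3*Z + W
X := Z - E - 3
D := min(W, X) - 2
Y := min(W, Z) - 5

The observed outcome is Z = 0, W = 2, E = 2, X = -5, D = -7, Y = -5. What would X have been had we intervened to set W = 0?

Under do(W=0), the mechanism W := 2 if Z >= -2 else 8 is discarded; W is fixed at 0.
E = 3*Z + W  [with Z=0, W=0]  = 0
X = Z - E - 3  [with Z=0, E=0]  = -3

-3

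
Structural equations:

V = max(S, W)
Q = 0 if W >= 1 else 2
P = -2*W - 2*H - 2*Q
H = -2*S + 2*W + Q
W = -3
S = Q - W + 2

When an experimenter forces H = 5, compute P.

Intervening sets H = 5 and removes its equation (H = -2*S + 2*W + Q).
Q = 0 if W >= 1 else 2  [with W=-3]  = 2
P = -2*W - 2*H - 2*Q  [with W=-3, H=5, Q=2]  = -8

-8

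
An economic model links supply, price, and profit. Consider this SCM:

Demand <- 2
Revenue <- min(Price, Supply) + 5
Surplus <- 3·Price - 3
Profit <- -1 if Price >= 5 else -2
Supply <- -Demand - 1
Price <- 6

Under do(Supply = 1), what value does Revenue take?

6

The intervention breaks the incoming arrows to Supply: Supply <- -Demand - 1 no longer applies, and Supply = 1.
Revenue = min(Price, Supply) + 5  [with Price=6, Supply=1]  = 6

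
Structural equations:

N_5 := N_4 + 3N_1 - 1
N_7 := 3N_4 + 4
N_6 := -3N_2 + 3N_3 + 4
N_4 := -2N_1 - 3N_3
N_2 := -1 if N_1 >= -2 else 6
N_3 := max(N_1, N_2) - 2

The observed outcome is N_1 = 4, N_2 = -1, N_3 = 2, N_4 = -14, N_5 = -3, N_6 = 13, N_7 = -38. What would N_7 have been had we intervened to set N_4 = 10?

The intervention breaks the incoming arrows to N_4: N_4 := -2N_1 - 3N_3 no longer applies, and N_4 = 10.
N_7 = 3N_4 + 4  [with N_4=10]  = 34

34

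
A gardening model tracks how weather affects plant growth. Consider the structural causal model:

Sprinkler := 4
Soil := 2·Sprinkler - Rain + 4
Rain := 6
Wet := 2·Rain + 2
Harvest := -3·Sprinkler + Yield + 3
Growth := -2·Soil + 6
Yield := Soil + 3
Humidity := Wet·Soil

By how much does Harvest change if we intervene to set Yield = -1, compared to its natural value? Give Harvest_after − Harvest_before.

-10

do(Yield=-1) replaces the equation Yield := Soil + 3 with the constant Yield = -1.
Harvest = -3·Sprinkler + Yield + 3  [with Sprinkler=4, Yield=-1]  = -10
Without intervention: Soil = 2·Sprinkler - Rain + 4  [with Sprinkler=4, Rain=6]  = 6; Yield = Soil + 3  [with Soil=6]  = 9; Harvest = -3·Sprinkler + Yield + 3  [with Sprinkler=4, Yield=9]  = 0.
Change = -10 − 0 = -10.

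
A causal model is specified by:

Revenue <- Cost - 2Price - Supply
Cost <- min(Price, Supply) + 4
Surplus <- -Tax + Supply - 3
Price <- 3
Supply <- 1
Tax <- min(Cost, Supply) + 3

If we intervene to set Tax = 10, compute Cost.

5

do(Tax=10) replaces the equation Tax <- min(Cost, Supply) + 3 with the constant Tax = 10.
Cost is not downstream of the intervention, so its value is determined by the original equations.
Cost = min(Price, Supply) + 4  [with Price=3, Supply=1]  = 5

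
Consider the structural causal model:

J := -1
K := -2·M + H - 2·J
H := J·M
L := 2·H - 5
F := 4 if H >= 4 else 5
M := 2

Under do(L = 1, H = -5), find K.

The joint intervention fixes L = 1, H = -5, removing each variable's own equation.
K = -2·M + H - 2·J  [with M=2, H=-5, J=-1]  = -7

-7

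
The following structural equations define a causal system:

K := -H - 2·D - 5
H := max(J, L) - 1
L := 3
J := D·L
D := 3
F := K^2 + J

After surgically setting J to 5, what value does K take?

-15

do(J=5) replaces the equation J := D·L with the constant J = 5.
H = max(J, L) - 1  [with J=5, L=3]  = 4
K = -H - 2·D - 5  [with H=4, D=3]  = -15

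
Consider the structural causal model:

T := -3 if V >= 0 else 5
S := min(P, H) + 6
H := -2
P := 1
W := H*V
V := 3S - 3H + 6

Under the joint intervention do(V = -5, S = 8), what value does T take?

The joint intervention fixes V = -5, S = 8, removing each variable's own equation.
T = -3 if V >= 0 else 5  [with V=-5]  = 5

5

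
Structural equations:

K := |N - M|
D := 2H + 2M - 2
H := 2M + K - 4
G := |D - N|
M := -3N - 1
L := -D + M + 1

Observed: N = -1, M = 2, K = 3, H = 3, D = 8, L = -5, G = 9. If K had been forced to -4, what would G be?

5

The intervention breaks the incoming arrows to K: K := |N - M| no longer applies, and K = -4.
M = -3N - 1  [with N=-1]  = 2
H = 2M + K - 4  [with M=2, K=-4]  = -4
D = 2H + 2M - 2  [with H=-4, M=2]  = -6
G = |D - N|  [with D=-6, N=-1]  = 5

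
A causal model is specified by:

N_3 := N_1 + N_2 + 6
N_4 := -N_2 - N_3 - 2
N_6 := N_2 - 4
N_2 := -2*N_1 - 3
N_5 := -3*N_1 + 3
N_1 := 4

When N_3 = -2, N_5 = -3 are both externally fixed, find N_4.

11

The joint intervention fixes N_3 = -2, N_5 = -3, removing each variable's own equation.
N_2 = -2*N_1 - 3  [with N_1=4]  = -11
N_4 = -N_2 - N_3 - 2  [with N_2=-11, N_3=-2]  = 11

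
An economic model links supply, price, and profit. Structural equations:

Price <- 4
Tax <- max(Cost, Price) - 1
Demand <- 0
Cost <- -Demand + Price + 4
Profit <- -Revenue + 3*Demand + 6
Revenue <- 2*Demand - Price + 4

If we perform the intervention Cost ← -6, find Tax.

do(Cost=-6) replaces the equation Cost <- -Demand + Price + 4 with the constant Cost = -6.
Tax = max(Cost, Price) - 1  [with Cost=-6, Price=4]  = 3

3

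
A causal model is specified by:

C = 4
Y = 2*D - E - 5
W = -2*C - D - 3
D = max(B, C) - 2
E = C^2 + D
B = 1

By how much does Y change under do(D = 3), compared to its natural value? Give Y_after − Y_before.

1

The intervention breaks the incoming arrows to D: D = max(B, C) - 2 no longer applies, and D = 3.
E = C^2 + D  [with C=4, D=3]  = 19
Y = 2*D - E - 5  [with D=3, E=19]  = -18
Without intervention: D = max(B, C) - 2  [with B=1, C=4]  = 2; E = C^2 + D  [with C=4, D=2]  = 18; Y = 2*D - E - 5  [with D=2, E=18]  = -19.
Change = -18 − (-19) = 1.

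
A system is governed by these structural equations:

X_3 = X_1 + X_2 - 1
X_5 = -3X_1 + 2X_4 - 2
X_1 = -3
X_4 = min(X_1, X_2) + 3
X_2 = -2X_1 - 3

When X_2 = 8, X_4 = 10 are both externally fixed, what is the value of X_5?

27

Setting X_2 = 8, X_4 = 10 by intervention discards those variables' equations.
X_5 = -3X_1 + 2X_4 - 2  [with X_1=-3, X_4=10]  = 27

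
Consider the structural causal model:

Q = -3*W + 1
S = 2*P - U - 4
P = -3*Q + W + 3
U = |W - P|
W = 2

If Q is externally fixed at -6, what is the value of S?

do(Q=-6) replaces the equation Q = -3*W + 1 with the constant Q = -6.
P = -3*Q + W + 3  [with Q=-6, W=2]  = 23
U = |W - P|  [with W=2, P=23]  = 21
S = 2*P - U - 4  [with P=23, U=21]  = 21

21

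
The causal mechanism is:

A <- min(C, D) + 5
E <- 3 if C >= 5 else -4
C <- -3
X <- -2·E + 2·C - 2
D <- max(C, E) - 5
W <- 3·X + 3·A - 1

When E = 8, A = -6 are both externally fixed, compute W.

-91

The joint intervention fixes E = 8, A = -6, removing each variable's own equation.
X = -2·E + 2·C - 2  [with E=8, C=-3]  = -24
W = 3·X + 3·A - 1  [with X=-24, A=-6]  = -91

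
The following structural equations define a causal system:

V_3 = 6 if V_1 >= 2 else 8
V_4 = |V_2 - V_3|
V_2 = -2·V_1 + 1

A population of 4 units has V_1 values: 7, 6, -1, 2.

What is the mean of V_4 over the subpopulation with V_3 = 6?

Observing V_3=6 restricts to units where V_3's equation naturally yields 6: V_1 ∈ {7, 6, 2}. In that subpopulation V_4 = 19, 17, 9, mean 15.

15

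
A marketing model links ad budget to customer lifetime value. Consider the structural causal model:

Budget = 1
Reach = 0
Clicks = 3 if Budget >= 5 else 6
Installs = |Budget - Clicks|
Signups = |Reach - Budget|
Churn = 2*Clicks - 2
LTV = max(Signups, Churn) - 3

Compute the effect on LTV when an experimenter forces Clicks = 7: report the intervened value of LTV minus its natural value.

2

The intervention breaks the incoming arrows to Clicks: Clicks = 3 if Budget >= 5 else 6 no longer applies, and Clicks = 7.
Signups = |Reach - Budget|  [with Reach=0, Budget=1]  = 1
Churn = 2*Clicks - 2  [with Clicks=7]  = 12
LTV = max(Signups, Churn) - 3  [with Signups=1, Churn=12]  = 9
Without intervention: Clicks = 3 if Budget >= 5 else 6  [with Budget=1]  = 6; Signups = |Reach - Budget|  [with Reach=0, Budget=1]  = 1; Churn = 2*Clicks - 2  [with Clicks=6]  = 10; LTV = max(Signups, Churn) - 3  [with Signups=1, Churn=10]  = 7.
Change = 9 − 7 = 2.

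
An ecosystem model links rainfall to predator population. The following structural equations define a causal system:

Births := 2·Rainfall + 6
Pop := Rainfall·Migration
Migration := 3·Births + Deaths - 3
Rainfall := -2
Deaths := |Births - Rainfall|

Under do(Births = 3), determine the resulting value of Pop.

-22

do(Births=3) replaces the equation Births := 2·Rainfall + 6 with the constant Births = 3.
Deaths = |Births - Rainfall|  [with Births=3, Rainfall=-2]  = 5
Migration = 3·Births + Deaths - 3  [with Births=3, Deaths=5]  = 11
Pop = Rainfall·Migration  [with Rainfall=-2, Migration=11]  = -22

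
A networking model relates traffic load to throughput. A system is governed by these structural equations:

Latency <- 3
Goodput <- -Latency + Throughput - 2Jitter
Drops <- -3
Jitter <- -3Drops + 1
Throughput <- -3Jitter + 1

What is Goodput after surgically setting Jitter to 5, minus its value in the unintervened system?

do(Jitter=5) replaces the equation Jitter <- -3Drops + 1 with the constant Jitter = 5.
Throughput = -3Jitter + 1  [with Jitter=5]  = -14
Goodput = -Latency + Throughput - 2Jitter  [with Latency=3, Throughput=-14, Jitter=5]  = -27
Without intervention: Jitter = -3Drops + 1  [with Drops=-3]  = 10; Throughput = -3Jitter + 1  [with Jitter=10]  = -29; Goodput = -Latency + Throughput - 2Jitter  [with Latency=3, Throughput=-29, Jitter=10]  = -52.
Change = -27 − (-52) = 25.

25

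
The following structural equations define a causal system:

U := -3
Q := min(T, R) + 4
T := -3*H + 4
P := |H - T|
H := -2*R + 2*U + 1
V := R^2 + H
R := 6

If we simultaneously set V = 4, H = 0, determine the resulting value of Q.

Setting V = 4, H = 0 by intervention discards those variables' equations.
T = -3*H + 4  [with H=0]  = 4
Q = min(T, R) + 4  [with T=4, R=6]  = 8

8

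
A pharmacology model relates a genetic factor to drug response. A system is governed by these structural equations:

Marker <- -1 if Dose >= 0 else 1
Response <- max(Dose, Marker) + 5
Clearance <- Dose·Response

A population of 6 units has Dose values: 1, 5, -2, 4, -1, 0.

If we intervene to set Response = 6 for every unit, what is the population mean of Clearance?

do(Response=6) breaks Response's dependence on Dose. With Response=6 fixed, Clearance across the units is 6, 30, -12, 24, -6, 0, mean 7.

7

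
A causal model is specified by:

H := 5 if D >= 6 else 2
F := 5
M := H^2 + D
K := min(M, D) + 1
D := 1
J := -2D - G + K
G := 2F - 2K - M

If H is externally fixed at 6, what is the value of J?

The intervention breaks the incoming arrows to H: H := 5 if D >= 6 else 2 no longer applies, and H = 6.
M = H^2 + D  [with H=6, D=1]  = 37
K = min(M, D) + 1  [with M=37, D=1]  = 2
G = 2F - 2K - M  [with F=5, K=2, M=37]  = -31
J = -2D - G + K  [with D=1, G=-31, K=2]  = 31

31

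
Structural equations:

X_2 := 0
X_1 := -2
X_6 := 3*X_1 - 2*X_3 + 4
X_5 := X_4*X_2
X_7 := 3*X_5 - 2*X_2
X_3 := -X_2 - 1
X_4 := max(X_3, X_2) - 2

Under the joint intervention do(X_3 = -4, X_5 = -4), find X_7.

Under do(X_3 = -4, X_5 = -4), each intervened variable's structural equation is replaced by its fixed value.
X_7 = 3*X_5 - 2*X_2  [with X_5=-4, X_2=0]  = -12

-12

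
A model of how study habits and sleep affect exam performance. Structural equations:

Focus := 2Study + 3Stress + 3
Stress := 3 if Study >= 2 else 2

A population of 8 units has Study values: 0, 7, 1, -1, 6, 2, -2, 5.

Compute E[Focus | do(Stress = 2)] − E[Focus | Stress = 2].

Under do(Stress=2), Stress's equation is replaced by Stress=2 for every unit. Per-unit Focus: 9, 23, 11, 7, 21, 13, 5, 19. Mean = 13.5.
E[Focus|Stress=2] averages over only the 4 units with Stress=2 (Study = 0, 1, -1, -2): Focus = 9, 11, 7, 5, mean 8.
Difference = 13.5 − 8 = 5.5.

5.5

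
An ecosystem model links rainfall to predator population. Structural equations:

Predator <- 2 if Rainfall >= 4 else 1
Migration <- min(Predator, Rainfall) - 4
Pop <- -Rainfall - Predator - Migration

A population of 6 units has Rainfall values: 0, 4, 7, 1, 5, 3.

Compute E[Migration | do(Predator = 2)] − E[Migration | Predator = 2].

-0.5

Under do(Predator=2), Predator's equation is replaced by Predator=2 for every unit. Per-unit Migration: -4, -2, -2, -3, -2, -2. Mean = -2.5.
E[Migration|Predator=2] averages over only the 3 units with Predator=2 (Rainfall = 4, 7, 5): Migration = -2, -2, -2, mean -2.
Difference = -2.5 − (-2) = -0.5.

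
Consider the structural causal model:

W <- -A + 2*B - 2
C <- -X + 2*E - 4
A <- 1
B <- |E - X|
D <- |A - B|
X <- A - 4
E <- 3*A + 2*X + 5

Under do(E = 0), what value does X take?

Under do(E=0), the mechanism E <- 3*A + 2*X + 5 is discarded; E is fixed at 0.
Since X is not a descendant of the intervened variable, it is unaffected.
X = A - 4  [with A=1]  = -3

-3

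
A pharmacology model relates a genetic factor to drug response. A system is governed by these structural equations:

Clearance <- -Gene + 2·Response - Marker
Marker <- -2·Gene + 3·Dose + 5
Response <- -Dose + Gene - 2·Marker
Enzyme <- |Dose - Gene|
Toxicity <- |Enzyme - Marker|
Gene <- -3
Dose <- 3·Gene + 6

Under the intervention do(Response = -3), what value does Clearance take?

Under do(Response=-3), the mechanism Response <- -Dose + Gene - 2·Marker is discarded; Response is fixed at -3.
Dose = 3·Gene + 6  [with Gene=-3]  = -3
Marker = -2·Gene + 3·Dose + 5  [with Gene=-3, Dose=-3]  = 2
Clearance = -Gene + 2·Response - Marker  [with Gene=-3, Response=-3, Marker=2]  = -5

-5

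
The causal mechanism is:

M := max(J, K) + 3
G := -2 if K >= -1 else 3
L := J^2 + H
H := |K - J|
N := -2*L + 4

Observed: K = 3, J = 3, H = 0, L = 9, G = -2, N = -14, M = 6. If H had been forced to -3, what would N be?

-8

The intervention breaks the incoming arrows to H: H := |K - J| no longer applies, and H = -3.
L = J^2 + H  [with J=3, H=-3]  = 6
N = -2*L + 4  [with L=6]  = -8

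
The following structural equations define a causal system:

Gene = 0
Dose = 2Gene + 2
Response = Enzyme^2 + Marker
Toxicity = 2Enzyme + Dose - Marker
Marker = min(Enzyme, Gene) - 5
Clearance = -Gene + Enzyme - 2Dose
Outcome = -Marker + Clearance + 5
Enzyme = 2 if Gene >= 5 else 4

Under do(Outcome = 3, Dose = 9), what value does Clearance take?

-14

The joint intervention fixes Outcome = 3, Dose = 9, removing each variable's own equation.
Enzyme = 2 if Gene >= 5 else 4  [with Gene=0]  = 4
Clearance = -Gene + Enzyme - 2Dose  [with Gene=0, Enzyme=4, Dose=9]  = -14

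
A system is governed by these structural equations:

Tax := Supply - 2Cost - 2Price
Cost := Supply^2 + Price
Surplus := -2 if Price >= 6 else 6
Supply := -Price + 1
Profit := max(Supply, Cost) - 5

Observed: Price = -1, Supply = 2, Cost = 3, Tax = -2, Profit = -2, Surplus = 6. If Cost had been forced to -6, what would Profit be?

do(Cost=-6) replaces the equation Cost := Supply^2 + Price with the constant Cost = -6.
Supply = -Price + 1  [with Price=-1]  = 2
Profit = max(Supply, Cost) - 5  [with Supply=2, Cost=-6]  = -3

-3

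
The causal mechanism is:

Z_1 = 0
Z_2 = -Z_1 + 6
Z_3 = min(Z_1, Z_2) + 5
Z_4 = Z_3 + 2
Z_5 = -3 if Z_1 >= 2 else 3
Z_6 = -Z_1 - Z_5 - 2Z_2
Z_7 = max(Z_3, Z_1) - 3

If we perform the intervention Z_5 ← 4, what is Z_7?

2

Under do(Z_5=4), the mechanism Z_5 = -3 if Z_1 >= 2 else 3 is discarded; Z_5 is fixed at 4.
Since Z_7 is not a descendant of the intervened variable, it is unaffected.
Z_2 = -Z_1 + 6  [with Z_1=0]  = 6
Z_3 = min(Z_1, Z_2) + 5  [with Z_1=0, Z_2=6]  = 5
Z_7 = max(Z_3, Z_1) - 3  [with Z_3=5, Z_1=0]  = 2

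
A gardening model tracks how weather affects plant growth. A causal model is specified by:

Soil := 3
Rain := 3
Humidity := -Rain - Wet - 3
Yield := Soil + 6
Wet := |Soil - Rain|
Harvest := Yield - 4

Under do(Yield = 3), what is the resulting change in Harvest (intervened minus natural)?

The intervention breaks the incoming arrows to Yield: Yield := Soil + 6 no longer applies, and Yield = 3.
Harvest = Yield - 4  [with Yield=3]  = -1
Without intervention: Yield = Soil + 6  [with Soil=3]  = 9; Harvest = Yield - 4  [with Yield=9]  = 5.
Change = -1 − 5 = -6.

-6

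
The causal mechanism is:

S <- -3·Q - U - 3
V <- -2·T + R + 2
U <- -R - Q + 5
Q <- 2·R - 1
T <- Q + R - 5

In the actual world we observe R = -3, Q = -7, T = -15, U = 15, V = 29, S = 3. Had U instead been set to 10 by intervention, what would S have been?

8

Under do(U=10), the mechanism U <- -R - Q + 5 is discarded; U is fixed at 10.
Q = 2·R - 1  [with R=-3]  = -7
S = -3·Q - U - 3  [with Q=-7, U=10]  = 8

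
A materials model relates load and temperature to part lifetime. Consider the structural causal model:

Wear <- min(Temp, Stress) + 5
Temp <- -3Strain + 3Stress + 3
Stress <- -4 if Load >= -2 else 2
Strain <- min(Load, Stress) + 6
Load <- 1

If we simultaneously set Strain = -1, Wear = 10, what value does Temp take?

-6

The joint intervention fixes Strain = -1, Wear = 10, removing each variable's own equation.
Stress = -4 if Load >= -2 else 2  [with Load=1]  = -4
Temp = -3Strain + 3Stress + 3  [with Strain=-1, Stress=-4]  = -6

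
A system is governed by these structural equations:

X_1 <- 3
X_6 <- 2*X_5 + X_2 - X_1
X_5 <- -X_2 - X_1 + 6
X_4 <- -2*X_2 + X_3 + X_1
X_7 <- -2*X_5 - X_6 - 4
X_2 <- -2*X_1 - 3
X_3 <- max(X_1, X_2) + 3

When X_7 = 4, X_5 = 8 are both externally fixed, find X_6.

4

Setting X_7 = 4, X_5 = 8 by intervention discards those variables' equations.
X_2 = -2*X_1 - 3  [with X_1=3]  = -9
X_6 = 2*X_5 + X_2 - X_1  [with X_5=8, X_2=-9, X_1=3]  = 4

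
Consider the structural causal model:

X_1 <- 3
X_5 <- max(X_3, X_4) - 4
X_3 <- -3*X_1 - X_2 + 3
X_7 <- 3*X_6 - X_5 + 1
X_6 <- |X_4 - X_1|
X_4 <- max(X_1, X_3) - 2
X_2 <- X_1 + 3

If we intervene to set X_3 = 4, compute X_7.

The intervention breaks the incoming arrows to X_3: X_3 <- -3*X_1 - X_2 + 3 no longer applies, and X_3 = 4.
X_4 = max(X_1, X_3) - 2  [with X_1=3, X_3=4]  = 2
X_5 = max(X_3, X_4) - 4  [with X_3=4, X_4=2]  = 0
X_6 = |X_4 - X_1|  [with X_4=2, X_1=3]  = 1
X_7 = 3*X_6 - X_5 + 1  [with X_6=1, X_5=0]  = 4

4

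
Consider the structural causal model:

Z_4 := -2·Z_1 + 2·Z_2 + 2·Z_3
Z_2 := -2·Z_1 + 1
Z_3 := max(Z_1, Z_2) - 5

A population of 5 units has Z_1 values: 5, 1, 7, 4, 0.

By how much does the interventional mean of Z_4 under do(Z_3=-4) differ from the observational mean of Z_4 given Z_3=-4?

-17.4

Every unit gets Z_3=-4 under the intervention. Z_4 values become -36, -12, -48, -30, -6; E[Z_4|do(Z_3=-4)] = -26.4.
Conditioning on Z_3=-4 selects the 2 unit(s) with Z_1 ∈ {1, 0}. Their Z_4 values: -12, -6. Mean = -9.
Difference = -26.4 − (-9) = -17.4.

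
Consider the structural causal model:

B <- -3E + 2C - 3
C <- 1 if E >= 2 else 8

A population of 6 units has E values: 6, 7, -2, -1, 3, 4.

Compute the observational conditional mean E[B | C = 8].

17.5

Observing C=8 restricts to units where C's equation naturally yields 8: E ∈ {-2, -1}. In that subpopulation B = 19, 16, mean 17.5.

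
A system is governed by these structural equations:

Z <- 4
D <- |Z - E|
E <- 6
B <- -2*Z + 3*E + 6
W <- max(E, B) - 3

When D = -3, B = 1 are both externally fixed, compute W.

3

The joint intervention fixes D = -3, B = 1, removing each variable's own equation.
W = max(E, B) - 3  [with E=6, B=1]  = 3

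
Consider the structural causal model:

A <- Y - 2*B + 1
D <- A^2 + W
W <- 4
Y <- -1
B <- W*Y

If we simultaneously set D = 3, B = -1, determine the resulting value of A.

2

Under do(D = 3, B = -1), each intervened variable's structural equation is replaced by its fixed value.
A = Y - 2*B + 1  [with Y=-1, B=-1]  = 2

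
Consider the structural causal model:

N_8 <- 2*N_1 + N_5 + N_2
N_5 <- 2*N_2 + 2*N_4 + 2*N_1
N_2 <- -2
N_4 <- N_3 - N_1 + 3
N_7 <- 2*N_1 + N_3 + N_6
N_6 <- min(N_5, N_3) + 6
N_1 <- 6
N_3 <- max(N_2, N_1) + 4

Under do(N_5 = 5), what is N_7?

33

Under do(N_5=5), the mechanism N_5 <- 2*N_2 + 2*N_4 + 2*N_1 is discarded; N_5 is fixed at 5.
N_3 = max(N_2, N_1) + 4  [with N_2=-2, N_1=6]  = 10
N_6 = min(N_5, N_3) + 6  [with N_5=5, N_3=10]  = 11
N_7 = 2*N_1 + N_3 + N_6  [with N_1=6, N_3=10, N_6=11]  = 33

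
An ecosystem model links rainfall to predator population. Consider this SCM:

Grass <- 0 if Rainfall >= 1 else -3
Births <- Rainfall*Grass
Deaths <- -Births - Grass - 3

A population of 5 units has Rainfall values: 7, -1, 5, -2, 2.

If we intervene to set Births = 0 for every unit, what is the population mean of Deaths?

Under do(Births=0), Births's equation is replaced by Births=0 for every unit. Per-unit Deaths: -3, 0, -3, 0, -3. Mean = -1.8.

-1.8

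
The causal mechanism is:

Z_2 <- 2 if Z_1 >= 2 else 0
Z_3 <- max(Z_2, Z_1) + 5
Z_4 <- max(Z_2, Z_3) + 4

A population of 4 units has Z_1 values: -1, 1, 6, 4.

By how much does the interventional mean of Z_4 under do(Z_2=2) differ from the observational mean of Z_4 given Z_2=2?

do(Z_2=2) breaks Z_2's dependence on Z_1. With Z_2=2 fixed, Z_4 across the units is 11, 11, 15, 13, mean 12.5.
Conditioning on Z_2=2 selects the 2 unit(s) with Z_1 ∈ {6, 4}. Their Z_4 values: 15, 13. Mean = 14.
Difference = 12.5 − 14 = -1.5.

-1.5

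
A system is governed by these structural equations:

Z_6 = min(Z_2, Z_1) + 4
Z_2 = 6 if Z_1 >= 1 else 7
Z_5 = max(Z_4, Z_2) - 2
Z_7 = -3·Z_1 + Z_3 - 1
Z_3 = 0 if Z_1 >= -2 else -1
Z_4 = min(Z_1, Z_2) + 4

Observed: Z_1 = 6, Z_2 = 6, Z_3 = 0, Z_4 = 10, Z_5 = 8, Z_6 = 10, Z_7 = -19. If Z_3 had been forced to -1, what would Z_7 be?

The intervention breaks the incoming arrows to Z_3: Z_3 = 0 if Z_1 >= -2 else -1 no longer applies, and Z_3 = -1.
Z_7 = -3·Z_1 + Z_3 - 1  [with Z_1=6, Z_3=-1]  = -20

-20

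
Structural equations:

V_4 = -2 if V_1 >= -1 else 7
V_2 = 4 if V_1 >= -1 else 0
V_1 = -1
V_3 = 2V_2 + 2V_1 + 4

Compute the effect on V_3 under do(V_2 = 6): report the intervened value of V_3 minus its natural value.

The intervention breaks the incoming arrows to V_2: V_2 = 4 if V_1 >= -1 else 0 no longer applies, and V_2 = 6.
V_3 = 2V_2 + 2V_1 + 4  [with V_2=6, V_1=-1]  = 14
Without intervention: V_2 = 4 if V_1 >= -1 else 0  [with V_1=-1]  = 4; V_3 = 2V_2 + 2V_1 + 4  [with V_2=4, V_1=-1]  = 10.
Change = 14 − 10 = 4.

4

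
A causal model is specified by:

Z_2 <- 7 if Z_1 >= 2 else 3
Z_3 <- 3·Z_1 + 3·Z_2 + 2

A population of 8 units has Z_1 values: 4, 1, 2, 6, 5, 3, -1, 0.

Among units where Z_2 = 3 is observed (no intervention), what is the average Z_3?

E[Z_3|Z_2=3] averages over only the 3 units with Z_2=3 (Z_1 = 1, -1, 0): Z_3 = 14, 8, 11, mean 11.

11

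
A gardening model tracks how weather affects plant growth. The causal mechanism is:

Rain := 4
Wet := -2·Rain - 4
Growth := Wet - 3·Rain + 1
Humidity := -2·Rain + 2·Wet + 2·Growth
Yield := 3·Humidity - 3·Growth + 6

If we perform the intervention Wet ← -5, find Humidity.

-50

Under do(Wet=-5), the mechanism Wet := -2·Rain - 4 is discarded; Wet is fixed at -5.
Growth = Wet - 3·Rain + 1  [with Wet=-5, Rain=4]  = -16
Humidity = -2·Rain + 2·Wet + 2·Growth  [with Rain=4, Wet=-5, Growth=-16]  = -50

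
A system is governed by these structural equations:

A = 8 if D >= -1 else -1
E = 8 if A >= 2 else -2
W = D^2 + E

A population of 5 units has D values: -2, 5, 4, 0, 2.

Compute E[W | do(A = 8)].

17.8

Every unit gets A=8 under the intervention. W values become 12, 33, 24, 8, 12; E[W|do(A=8)] = 17.8.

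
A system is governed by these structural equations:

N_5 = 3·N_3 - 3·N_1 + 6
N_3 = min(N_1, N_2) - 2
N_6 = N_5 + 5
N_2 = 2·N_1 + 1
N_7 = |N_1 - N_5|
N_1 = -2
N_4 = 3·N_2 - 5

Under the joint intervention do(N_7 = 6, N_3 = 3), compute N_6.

Setting N_7 = 6, N_3 = 3 by intervention discards those variables' equations.
N_5 = 3·N_3 - 3·N_1 + 6  [with N_3=3, N_1=-2]  = 21
N_6 = N_5 + 5  [with N_5=21]  = 26

26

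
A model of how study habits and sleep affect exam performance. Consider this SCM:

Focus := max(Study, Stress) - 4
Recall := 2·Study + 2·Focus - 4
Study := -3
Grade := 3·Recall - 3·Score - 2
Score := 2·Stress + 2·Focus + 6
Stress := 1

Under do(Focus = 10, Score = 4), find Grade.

16

Setting Focus = 10, Score = 4 by intervention discards those variables' equations.
Recall = 2·Study + 2·Focus - 4  [with Study=-3, Focus=10]  = 10
Grade = 3·Recall - 3·Score - 2  [with Recall=10, Score=4]  = 16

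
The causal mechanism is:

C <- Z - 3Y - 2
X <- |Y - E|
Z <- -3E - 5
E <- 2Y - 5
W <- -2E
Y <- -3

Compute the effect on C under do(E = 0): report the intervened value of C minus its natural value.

-33

do(E=0) replaces the equation E <- 2Y - 5 with the constant E = 0.
Z = -3E - 5  [with E=0]  = -5
C = Z - 3Y - 2  [with Z=-5, Y=-3]  = 2
Without intervention: E = 2Y - 5  [with Y=-3]  = -11; Z = -3E - 5  [with E=-11]  = 28; C = Z - 3Y - 2  [with Z=28, Y=-3]  = 35.
Change = 2 − 35 = -33.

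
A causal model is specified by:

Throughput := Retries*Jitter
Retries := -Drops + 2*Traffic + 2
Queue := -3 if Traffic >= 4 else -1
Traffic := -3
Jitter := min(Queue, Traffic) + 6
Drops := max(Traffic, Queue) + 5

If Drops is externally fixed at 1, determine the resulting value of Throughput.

The intervention breaks the incoming arrows to Drops: Drops := max(Traffic, Queue) + 5 no longer applies, and Drops = 1.
Queue = -3 if Traffic >= 4 else -1  [with Traffic=-3]  = -1
Retries = -Drops + 2*Traffic + 2  [with Drops=1, Traffic=-3]  = -5
Jitter = min(Queue, Traffic) + 6  [with Queue=-1, Traffic=-3]  = 3
Throughput = Retries*Jitter  [with Retries=-5, Jitter=3]  = -15

-15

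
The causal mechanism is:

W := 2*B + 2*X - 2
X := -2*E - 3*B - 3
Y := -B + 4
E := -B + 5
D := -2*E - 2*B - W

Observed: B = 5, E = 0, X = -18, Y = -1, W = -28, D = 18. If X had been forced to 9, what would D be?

The intervention breaks the incoming arrows to X: X := -2*E - 3*B - 3 no longer applies, and X = 9.
E = -B + 5  [with B=5]  = 0
W = 2*B + 2*X - 2  [with B=5, X=9]  = 26
D = -2*E - 2*B - W  [with E=0, B=5, W=26]  = -36

-36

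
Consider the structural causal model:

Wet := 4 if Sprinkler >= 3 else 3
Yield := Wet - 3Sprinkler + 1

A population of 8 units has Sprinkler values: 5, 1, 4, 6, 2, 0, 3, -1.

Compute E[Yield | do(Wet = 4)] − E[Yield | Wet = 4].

The intervention sets Wet=4 in all 8 units regardless of Sprinkler. Recomputing Yield per unit gives -10, 2, -7, -13, -1, 5, -4, 8; average -2.5.
Conditioning on Wet=4 selects the 4 unit(s) with Sprinkler ∈ {5, 4, 6, 3}. Their Yield values: -10, -7, -13, -4. Mean = -8.5.
Difference = -2.5 − (-8.5) = 6.

6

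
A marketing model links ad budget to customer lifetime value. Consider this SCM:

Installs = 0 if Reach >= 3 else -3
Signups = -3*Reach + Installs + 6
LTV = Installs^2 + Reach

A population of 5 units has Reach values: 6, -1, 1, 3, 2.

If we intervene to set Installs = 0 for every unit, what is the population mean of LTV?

2.2

Under do(Installs=0), Installs's equation is replaced by Installs=0 for every unit. Per-unit LTV: 6, -1, 1, 3, 2. Mean = 2.2.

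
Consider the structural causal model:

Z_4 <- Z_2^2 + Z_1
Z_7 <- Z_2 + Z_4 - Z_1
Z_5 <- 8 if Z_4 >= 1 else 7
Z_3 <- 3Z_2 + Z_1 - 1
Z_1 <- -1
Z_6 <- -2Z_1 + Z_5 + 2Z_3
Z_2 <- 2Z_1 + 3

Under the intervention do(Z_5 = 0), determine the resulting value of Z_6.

The intervention breaks the incoming arrows to Z_5: Z_5 <- 8 if Z_4 >= 1 else 7 no longer applies, and Z_5 = 0.
Z_2 = 2Z_1 + 3  [with Z_1=-1]  = 1
Z_3 = 3Z_2 + Z_1 - 1  [with Z_2=1, Z_1=-1]  = 1
Z_6 = -2Z_1 + Z_5 + 2Z_3  [with Z_1=-1, Z_5=0, Z_3=1]  = 4

4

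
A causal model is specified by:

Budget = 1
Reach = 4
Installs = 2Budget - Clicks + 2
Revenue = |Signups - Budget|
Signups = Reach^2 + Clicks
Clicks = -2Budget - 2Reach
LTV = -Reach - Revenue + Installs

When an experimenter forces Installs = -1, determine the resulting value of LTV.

-10

The intervention breaks the incoming arrows to Installs: Installs = 2Budget - Clicks + 2 no longer applies, and Installs = -1.
Clicks = -2Budget - 2Reach  [with Budget=1, Reach=4]  = -10
Signups = Reach^2 + Clicks  [with Reach=4, Clicks=-10]  = 6
Revenue = |Signups - Budget|  [with Signups=6, Budget=1]  = 5
LTV = -Reach - Revenue + Installs  [with Reach=4, Revenue=5, Installs=-1]  = -10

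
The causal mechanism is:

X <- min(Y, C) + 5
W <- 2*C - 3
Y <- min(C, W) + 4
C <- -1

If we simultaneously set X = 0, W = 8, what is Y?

Setting X = 0, W = 8 by intervention discards those variables' equations.
Y = min(C, W) + 4  [with C=-1, W=8]  = 3

3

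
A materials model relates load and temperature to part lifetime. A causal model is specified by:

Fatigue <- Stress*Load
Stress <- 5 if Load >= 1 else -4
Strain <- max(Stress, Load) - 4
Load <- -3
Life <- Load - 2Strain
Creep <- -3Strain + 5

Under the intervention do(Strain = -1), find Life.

-1

The intervention breaks the incoming arrows to Strain: Strain <- max(Stress, Load) - 4 no longer applies, and Strain = -1.
Life = Load - 2Strain  [with Load=-3, Strain=-1]  = -1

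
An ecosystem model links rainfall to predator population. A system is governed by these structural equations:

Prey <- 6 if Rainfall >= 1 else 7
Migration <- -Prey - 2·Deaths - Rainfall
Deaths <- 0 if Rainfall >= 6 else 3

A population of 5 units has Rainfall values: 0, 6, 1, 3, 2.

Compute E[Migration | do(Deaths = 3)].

-14.6

do(Deaths=3) breaks Deaths's dependence on Rainfall. With Deaths=3 fixed, Migration across the units is -13, -18, -13, -15, -14, mean -14.6.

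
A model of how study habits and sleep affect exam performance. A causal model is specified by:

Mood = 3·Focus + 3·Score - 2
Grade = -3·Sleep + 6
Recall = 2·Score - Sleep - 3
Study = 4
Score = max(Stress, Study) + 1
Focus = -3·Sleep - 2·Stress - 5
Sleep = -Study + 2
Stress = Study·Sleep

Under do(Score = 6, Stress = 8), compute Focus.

-15

Under do(Score = 6, Stress = 8), each intervened variable's structural equation is replaced by its fixed value.
Sleep = -Study + 2  [with Study=4]  = -2
Focus = -3·Sleep - 2·Stress - 5  [with Sleep=-2, Stress=8]  = -15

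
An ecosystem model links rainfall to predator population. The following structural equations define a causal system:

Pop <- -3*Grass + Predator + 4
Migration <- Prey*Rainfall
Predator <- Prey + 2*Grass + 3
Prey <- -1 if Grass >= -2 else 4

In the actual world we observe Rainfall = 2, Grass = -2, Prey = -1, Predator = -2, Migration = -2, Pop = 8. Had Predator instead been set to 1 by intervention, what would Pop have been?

11

Under do(Predator=1), the mechanism Predator <- Prey + 2*Grass + 3 is discarded; Predator is fixed at 1.
Pop = -3*Grass + Predator + 4  [with Grass=-2, Predator=1]  = 11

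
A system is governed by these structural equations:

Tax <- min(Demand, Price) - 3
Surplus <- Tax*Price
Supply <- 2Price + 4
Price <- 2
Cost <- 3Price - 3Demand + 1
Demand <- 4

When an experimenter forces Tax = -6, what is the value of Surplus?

The intervention breaks the incoming arrows to Tax: Tax <- min(Demand, Price) - 3 no longer applies, and Tax = -6.
Surplus = Tax*Price  [with Tax=-6, Price=2]  = -12

-12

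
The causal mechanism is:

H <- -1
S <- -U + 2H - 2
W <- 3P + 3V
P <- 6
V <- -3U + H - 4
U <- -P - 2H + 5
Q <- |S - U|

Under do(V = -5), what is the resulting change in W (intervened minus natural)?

9

Intervening sets V = -5 and removes its equation (V <- -3U + H - 4).
W = 3P + 3V  [with P=6, V=-5]  = 3
Without intervention: U = -P - 2H + 5  [with P=6, H=-1]  = 1; V = -3U + H - 4  [with U=1, H=-1]  = -8; W = 3P + 3V  [with P=6, V=-8]  = -6.
Change = 3 − (-6) = 9.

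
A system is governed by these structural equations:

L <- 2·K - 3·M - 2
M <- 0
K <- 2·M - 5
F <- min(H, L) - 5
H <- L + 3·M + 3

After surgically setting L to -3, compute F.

-8

do(L=-3) replaces the equation L <- 2·K - 3·M - 2 with the constant L = -3.
H = L + 3·M + 3  [with L=-3, M=0]  = 0
F = min(H, L) - 5  [with H=0, L=-3]  = -8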